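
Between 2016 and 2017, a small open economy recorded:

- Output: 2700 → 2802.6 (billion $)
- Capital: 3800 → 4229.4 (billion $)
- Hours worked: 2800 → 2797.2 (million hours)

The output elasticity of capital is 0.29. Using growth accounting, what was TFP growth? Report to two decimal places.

Output growth = (2802.6 − 2700) / 2700 = 3.8%.
Capital growth = (4229.4 − 3800) / 3800 = 11.3%.
Hours worked growth = (2797.2 − 2800) / 2800 = -0.1%.
Labor's share = 1 − 0.29 = 0.71.
Capital: 0.29 × 11.3 = 3.277 pp.
Hours worked: 0.71 × (-0.1) = -0.071 pp.
TFP growth = 3.8 − 3.206 = 0.594%.

0.59%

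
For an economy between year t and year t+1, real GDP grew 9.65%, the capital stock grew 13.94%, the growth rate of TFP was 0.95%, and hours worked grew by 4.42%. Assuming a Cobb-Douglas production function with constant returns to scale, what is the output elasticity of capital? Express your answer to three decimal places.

gY = gA + α·gK + (1−α)·gL, so gY − gA − gL = α(gK − gL).
9.65 − 0.95 − 4.42 = α × (13.94 − 4.42).
4.28 = 9.52 α, so α = 0.44958.

0.450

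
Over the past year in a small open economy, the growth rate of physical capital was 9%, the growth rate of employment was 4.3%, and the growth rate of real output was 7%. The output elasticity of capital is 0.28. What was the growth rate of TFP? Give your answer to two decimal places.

TFP grew 1.38%.

Labor's share = 1 − 0.28 = 0.72.
Physical capital: 0.28 × 9 = 2.52 pp.
Employment: 0.72 × 4.3 = 3.096 pp.
TFP growth = 7 − 5.616 = 1.384%.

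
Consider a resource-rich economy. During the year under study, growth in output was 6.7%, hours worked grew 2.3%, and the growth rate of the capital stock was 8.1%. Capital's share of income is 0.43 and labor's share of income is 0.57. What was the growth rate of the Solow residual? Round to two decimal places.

Labor's share = 1 − 0.43 = 0.57.
The capital stock: 0.43 × 8.1 = 3.483 pp.
Hours worked: 0.57 × 2.3 = 1.311 pp.
TFP growth = 6.7 − 4.794 = 1.906%.

The Solow residual growth was 1.91%.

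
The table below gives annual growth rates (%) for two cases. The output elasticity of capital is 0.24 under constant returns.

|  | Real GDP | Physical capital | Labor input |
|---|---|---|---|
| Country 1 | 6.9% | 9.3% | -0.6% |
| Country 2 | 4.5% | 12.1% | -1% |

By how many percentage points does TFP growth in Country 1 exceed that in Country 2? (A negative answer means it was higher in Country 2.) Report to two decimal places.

2.77 percentage points

Labor's share = 1 − 0.24 = 0.76.
Country 1: TFP = 6.9 − 2.232 + 0.456 = 5.124%.
Country 2: TFP = 4.5 − 2.904 + 0.76 = 2.356%.
Difference = 5.124 − (2.356) = 2.768 pp.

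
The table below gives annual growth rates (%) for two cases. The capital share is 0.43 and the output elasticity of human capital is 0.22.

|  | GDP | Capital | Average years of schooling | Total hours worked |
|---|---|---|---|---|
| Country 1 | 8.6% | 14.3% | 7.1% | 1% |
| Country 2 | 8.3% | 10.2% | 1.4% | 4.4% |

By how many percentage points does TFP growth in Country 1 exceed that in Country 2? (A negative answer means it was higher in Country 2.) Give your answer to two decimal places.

-1.53 percentage points

Labor's share = 1 − 0.43 − 0.22 = 0.35.
Country 1: TFP = 8.6 − 6.149 − 1.562 − 0.35 = 0.539%.
Country 2: TFP = 8.3 − 4.386 − 0.308 − 1.54 = 2.066%.
Difference = 0.539 − (2.066) = -1.527 pp.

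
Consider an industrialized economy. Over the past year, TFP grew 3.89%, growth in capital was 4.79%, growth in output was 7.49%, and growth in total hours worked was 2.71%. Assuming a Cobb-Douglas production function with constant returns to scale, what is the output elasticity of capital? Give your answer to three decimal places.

0.428

gY = gA + α·gK + (1−α)·gL, so gY − gA − gL = α(gK − gL).
7.49 − 3.89 − 2.71 = α × (4.79 − 2.71).
0.89 = 2.08 α, so α = 0.42788.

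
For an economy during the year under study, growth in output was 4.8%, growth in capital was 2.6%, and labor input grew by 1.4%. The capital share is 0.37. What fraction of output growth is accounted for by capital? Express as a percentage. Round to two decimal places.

Capital accounted for 20.04% of growth.

Capital contributed 0.37 × 2.6 = 0.962 pp.
Share of growth = 0.962 / 4.8 × 100 = 20.0417%.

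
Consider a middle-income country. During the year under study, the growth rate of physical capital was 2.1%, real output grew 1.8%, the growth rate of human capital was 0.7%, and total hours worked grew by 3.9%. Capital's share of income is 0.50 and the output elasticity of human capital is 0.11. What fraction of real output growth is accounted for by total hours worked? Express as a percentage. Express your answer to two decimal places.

84.50%

Labor's share = 1 − 0.5 − 0.11 = 0.39.
Total hours worked contributed 0.39 × 3.9 = 1.521 pp.
Share of growth = 1.521 / 1.8 × 100 = 84.5%.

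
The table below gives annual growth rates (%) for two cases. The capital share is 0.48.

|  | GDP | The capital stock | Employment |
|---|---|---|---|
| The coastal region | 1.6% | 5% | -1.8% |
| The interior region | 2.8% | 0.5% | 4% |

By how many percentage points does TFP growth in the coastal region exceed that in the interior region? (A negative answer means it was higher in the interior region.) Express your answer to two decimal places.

-0.34 percentage points

Labor's share = 1 − 0.48 = 0.52.
The coastal region: TFP = 1.6 − 2.4 + 0.936 = 0.136%.
The interior region: TFP = 2.8 − 0.24 − 2.08 = 0.48%.
Difference = 0.136 − (0.48) = -0.344 pp.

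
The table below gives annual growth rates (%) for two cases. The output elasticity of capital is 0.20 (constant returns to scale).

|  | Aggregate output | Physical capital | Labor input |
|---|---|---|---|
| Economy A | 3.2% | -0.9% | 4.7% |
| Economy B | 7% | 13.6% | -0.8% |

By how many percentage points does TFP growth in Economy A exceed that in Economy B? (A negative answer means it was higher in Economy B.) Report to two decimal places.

Labor's share = 1 − 0.2 = 0.8.
Economy A: TFP = 3.2 + 0.18 − 3.76 = -0.38%.
Economy B: TFP = 7 − 2.72 + 0.64 = 4.92%.
Difference = -0.38 − (4.92) = -5.3 pp.

-5.30 percentage points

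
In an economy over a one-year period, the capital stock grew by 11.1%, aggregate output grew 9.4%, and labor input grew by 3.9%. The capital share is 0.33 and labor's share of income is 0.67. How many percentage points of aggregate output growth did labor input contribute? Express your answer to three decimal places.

Labor's share = 1 − 0.33 = 0.67.
Contribution = share × growth = 0.67 × 3.9 = 2.613 pp.

2.613 pp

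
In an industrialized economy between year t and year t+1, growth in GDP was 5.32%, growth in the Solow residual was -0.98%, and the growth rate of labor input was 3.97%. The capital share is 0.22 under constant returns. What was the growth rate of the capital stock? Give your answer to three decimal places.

Labor's share = 1 − 0.22 = 0.78.
gY = gA + 0.78×3.97 + 0.22×g.
0.22×g = 5.32 + 0.98 − 3.0966 = 3.2034.
g = 3.2034 / 0.22 = 14.56091%.

The capital stock growth was 14.561%.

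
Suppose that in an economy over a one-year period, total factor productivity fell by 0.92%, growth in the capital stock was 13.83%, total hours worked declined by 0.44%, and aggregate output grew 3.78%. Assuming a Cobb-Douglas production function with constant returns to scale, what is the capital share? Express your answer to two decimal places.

gY = gA + α·gK + (1−α)·gL, so gY − gA − gL = α(gK − gL).
3.78 + 0.92 + 0.44 = α × (13.83 − (-0.44)).
5.14 = 14.27 α, so α = 0.3602.

0.36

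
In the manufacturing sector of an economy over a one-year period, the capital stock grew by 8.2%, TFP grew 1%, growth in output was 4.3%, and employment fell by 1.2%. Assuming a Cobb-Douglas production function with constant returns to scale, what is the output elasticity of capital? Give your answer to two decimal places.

gY = gA + α·gK + (1−α)·gL, so gY − gA − gL = α(gK − gL).
4.3 − 1 + 1.2 = α × (8.2 − (-1.2)).
4.5 = 9.4 α, so α = 0.4787.

The output elasticity of capital is 0.48.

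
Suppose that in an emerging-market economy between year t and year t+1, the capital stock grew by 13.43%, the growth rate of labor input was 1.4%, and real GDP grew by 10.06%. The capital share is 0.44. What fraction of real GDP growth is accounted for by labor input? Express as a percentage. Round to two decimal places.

7.79%

Labor's share = 1 − 0.44 = 0.56.
Labor input contributed 0.56 × 1.4 = 0.784 pp.
Share of growth = 0.784 / 10.06 × 100 = 7.7932%.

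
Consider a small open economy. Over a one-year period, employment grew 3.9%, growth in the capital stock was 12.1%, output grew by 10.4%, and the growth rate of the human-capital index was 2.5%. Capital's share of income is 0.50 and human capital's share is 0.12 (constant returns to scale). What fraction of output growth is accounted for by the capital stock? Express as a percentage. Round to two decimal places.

The capital stock accounted for 58.17% of growth.

The capital stock contributed 0.5 × 12.1 = 6.05 pp.
Share of growth = 6.05 / 10.4 × 100 = 58.1731%.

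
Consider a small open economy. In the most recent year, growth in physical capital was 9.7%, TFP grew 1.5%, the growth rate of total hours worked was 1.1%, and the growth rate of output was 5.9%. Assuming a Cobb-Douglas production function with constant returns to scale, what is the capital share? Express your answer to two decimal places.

gY = gA + α·gK + (1−α)·gL, so gY − gA − gL = α(gK − gL).
5.9 − 1.5 − 1.1 = α × (9.7 − 1.1).
3.3 = 8.6 α, so α = 0.3837.

0.38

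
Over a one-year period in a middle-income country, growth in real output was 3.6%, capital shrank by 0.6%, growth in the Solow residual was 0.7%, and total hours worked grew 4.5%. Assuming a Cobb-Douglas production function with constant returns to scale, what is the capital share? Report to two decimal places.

The capital share is 0.31.

gY = gA + α·gK + (1−α)·gL, so gY − gA − gL = α(gK − gL).
3.6 − 0.7 − 4.5 = α × (-0.6 − 4.5).
-1.6 = -5.1 α, so α = 0.3137.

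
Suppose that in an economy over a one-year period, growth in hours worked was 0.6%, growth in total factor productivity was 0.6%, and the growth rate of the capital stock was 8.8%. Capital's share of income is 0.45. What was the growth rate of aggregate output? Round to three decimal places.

4.890%

Labor's share = 1 − 0.45 = 0.55.
The capital stock: 0.45 × 8.8 = 3.96 pp.
Hours worked: 0.55 × 0.6 = 0.33 pp.
Output growth = 0.6 + 4.29 = 4.89%.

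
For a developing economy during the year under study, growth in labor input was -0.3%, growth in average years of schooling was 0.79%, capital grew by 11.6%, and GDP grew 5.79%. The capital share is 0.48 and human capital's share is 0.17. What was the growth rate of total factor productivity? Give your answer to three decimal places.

Labor's share = 1 − 0.48 − 0.17 = 0.35.
Capital: 0.48 × 11.6 = 5.568 pp.
Average years of schooling: 0.17 × 0.79 = 0.1343 pp.
Labor input: 0.35 × (-0.3) = -0.105 pp.
TFP growth = 5.79 − 5.5973 = 0.1927%.

0.193%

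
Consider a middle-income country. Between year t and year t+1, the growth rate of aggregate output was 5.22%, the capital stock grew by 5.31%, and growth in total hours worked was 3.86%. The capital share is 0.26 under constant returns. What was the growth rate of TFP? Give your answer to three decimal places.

Labor's share = 1 − 0.26 = 0.74.
The capital stock: 0.26 × 5.31 = 1.3806 pp.
Total hours worked: 0.74 × 3.86 = 2.8564 pp.
TFP growth = 5.22 − 4.237 = 0.983%.

0.983%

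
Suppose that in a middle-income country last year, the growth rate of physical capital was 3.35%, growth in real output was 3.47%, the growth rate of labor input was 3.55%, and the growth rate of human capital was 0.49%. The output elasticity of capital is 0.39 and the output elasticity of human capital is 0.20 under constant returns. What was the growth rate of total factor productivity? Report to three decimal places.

0.610%

Labor's share = 1 − 0.39 − 0.2 = 0.41.
Physical capital: 0.39 × 3.35 = 1.3065 pp.
Human capital: 0.2 × 0.49 = 0.098 pp.
Labor input: 0.41 × 3.55 = 1.4555 pp.
TFP growth = 3.47 − 2.86 = 0.61%.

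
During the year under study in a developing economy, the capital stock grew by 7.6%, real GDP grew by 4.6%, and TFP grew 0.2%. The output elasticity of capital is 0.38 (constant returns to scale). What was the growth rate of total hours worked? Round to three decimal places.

Total hours worked grew 2.439%.

Labor's share = 1 − 0.38 = 0.62.
gY = gA + 0.38×7.6 + 0.62×g.
0.62×g = 4.6 − 0.2 − 2.888 = 1.512.
g = 1.512 / 0.62 = 2.43871%.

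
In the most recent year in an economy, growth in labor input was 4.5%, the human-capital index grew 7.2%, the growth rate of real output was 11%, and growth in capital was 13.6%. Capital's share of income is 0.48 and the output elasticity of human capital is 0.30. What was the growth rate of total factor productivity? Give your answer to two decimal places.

1.32%

Labor's share = 1 − 0.48 − 0.3 = 0.22.
Capital: 0.48 × 13.6 = 6.528 pp.
The human-capital index: 0.3 × 7.2 = 2.16 pp.
Labor input: 0.22 × 4.5 = 0.99 pp.
TFP growth = 11 − 9.678 = 1.322%.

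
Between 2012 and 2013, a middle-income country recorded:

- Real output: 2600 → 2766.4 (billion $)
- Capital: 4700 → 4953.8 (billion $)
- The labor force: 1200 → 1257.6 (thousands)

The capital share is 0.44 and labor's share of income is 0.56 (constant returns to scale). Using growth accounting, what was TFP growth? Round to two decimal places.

Real output growth = (2766.4 − 2600) / 2600 = 6.4%.
Capital growth = (4953.8 − 4700) / 4700 = 5.4%.
The labor force growth = (1257.6 − 1200) / 1200 = 4.8%.
Labor's share = 1 − 0.44 = 0.56.
Capital: 0.44 × 5.4 = 2.376 pp.
The labor force: 0.56 × 4.8 = 2.688 pp.
TFP growth = 6.4 − 5.064 = 1.336%.

1.34%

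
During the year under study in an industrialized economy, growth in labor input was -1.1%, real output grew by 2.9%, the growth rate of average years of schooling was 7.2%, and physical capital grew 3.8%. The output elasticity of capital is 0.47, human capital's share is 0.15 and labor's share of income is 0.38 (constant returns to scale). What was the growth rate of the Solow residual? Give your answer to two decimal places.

Labor's share = 1 − 0.47 − 0.15 = 0.38.
Physical capital: 0.47 × 3.8 = 1.786 pp.
Average years of schooling: 0.15 × 7.2 = 1.08 pp.
Labor input: 0.38 × (-1.1) = -0.418 pp.
TFP growth = 2.9 − 2.448 = 0.452%.

The Solow residual growth was 0.45%.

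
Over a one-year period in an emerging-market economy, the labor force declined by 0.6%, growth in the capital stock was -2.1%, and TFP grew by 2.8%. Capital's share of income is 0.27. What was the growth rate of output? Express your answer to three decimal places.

Labor's share = 1 − 0.27 = 0.73.
The capital stock: 0.27 × (-2.1) = -0.567 pp.
The labor force: 0.73 × (-0.6) = -0.438 pp.
Output growth = 2.8 + (-1.005) = 1.795%.

1.795%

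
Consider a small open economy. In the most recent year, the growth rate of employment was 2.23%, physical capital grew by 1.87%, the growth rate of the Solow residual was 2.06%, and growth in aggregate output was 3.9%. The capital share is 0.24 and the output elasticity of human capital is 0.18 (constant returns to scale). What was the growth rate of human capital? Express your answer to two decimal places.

0.54%

Labor's share = 1 − 0.24 − 0.18 = 0.58.
gY = gA + 0.24×1.87 + 0.58×2.23 + 0.18×g.
0.18×g = 3.9 − 2.06 − 1.7422 = 0.0978.
g = 0.0978 / 0.18 = 0.5433%.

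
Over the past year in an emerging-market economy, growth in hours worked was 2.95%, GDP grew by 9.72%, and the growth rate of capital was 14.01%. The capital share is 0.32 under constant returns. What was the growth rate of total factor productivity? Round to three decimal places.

Labor's share = 1 − 0.32 = 0.68.
Capital: 0.32 × 14.01 = 4.4832 pp.
Hours worked: 0.68 × 2.95 = 2.006 pp.
TFP growth = 9.72 − 6.4892 = 3.2308%.

Total factor productivity grew 3.231%.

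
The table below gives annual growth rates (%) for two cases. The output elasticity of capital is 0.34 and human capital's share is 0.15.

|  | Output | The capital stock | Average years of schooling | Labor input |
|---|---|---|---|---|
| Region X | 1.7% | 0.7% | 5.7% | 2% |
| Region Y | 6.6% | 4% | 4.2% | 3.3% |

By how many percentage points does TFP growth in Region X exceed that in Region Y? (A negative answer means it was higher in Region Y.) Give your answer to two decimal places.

-3.34 percentage points

Labor's share = 1 − 0.34 − 0.15 = 0.51.
Region X: TFP = 1.7 − 0.238 − 0.855 − 1.02 = -0.413%.
Region Y: TFP = 6.6 − 1.36 − 0.63 − 1.683 = 2.927%.
Difference = -0.413 − (2.927) = -3.34 pp.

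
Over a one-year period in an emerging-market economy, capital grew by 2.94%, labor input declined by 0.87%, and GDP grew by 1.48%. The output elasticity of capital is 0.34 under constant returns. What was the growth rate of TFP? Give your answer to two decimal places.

TFP grew 1.05%.

Labor's share = 1 − 0.34 = 0.66.
Capital: 0.34 × 2.94 = 0.9996 pp.
Labor input: 0.66 × (-0.87) = -0.5742 pp.
TFP growth = 1.48 − 0.4254 = 1.0546%.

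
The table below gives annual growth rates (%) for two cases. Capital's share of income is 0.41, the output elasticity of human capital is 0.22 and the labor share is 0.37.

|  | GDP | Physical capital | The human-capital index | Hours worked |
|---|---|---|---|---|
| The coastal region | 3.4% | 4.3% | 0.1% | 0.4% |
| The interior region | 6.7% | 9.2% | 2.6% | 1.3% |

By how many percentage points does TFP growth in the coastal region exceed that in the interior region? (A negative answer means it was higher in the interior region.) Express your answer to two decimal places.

-0.41 percentage points

Labor's share = 1 − 0.41 − 0.22 = 0.37.
The coastal region: TFP = 3.4 − 1.763 − 0.022 − 0.148 = 1.467%.
The interior region: TFP = 6.7 − 3.772 − 0.572 − 0.481 = 1.875%.
Difference = 1.467 − (1.875) = -0.408 pp.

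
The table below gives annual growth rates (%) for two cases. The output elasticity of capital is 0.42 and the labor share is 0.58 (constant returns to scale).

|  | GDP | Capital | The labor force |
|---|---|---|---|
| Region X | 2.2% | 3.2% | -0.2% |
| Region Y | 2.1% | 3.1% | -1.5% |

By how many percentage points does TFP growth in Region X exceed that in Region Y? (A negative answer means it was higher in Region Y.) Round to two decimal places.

Labor's share = 1 − 0.42 = 0.58.
Region X: TFP = 2.2 − 1.344 + 0.116 = 0.972%.
Region Y: TFP = 2.1 − 1.302 + 0.87 = 1.668%.
Difference = 0.972 − (1.668) = -0.696 pp.

-0.70 percentage points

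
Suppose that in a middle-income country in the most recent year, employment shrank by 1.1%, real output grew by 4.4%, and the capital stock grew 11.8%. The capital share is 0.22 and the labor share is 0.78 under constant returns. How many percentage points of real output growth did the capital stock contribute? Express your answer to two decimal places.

2.60 percentage points

Contribution = share × growth = 0.22 × 11.8 = 2.596 pp.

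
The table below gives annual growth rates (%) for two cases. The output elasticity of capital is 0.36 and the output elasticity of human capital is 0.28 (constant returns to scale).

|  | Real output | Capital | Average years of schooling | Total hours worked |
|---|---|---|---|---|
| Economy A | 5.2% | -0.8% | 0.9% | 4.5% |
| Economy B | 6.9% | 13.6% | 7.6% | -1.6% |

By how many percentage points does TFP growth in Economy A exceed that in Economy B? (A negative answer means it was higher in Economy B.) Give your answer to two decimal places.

Labor's share = 1 − 0.36 − 0.28 = 0.36.
Economy A: TFP = 5.2 + 0.288 − 0.252 − 1.62 = 3.616%.
Economy B: TFP = 6.9 − 4.896 − 2.128 + 0.576 = 0.452%.
Difference = 3.616 − (0.452) = 3.164 pp.

3.16 percentage points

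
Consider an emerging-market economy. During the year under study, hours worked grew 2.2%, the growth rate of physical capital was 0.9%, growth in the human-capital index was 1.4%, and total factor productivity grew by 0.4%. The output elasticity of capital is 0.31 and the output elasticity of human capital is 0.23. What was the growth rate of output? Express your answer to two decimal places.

2.01%

Labor's share = 1 − 0.31 − 0.23 = 0.46.
Physical capital: 0.31 × 0.9 = 0.279 pp.
The human-capital index: 0.23 × 1.4 = 0.322 pp.
Hours worked: 0.46 × 2.2 = 1.012 pp.
Output growth = 0.4 + 1.613 = 2.013%.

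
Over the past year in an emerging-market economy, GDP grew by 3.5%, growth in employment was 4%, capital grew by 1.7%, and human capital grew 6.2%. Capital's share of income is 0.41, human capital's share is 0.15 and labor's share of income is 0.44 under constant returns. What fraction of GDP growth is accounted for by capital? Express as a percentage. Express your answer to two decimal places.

Capital accounted for 19.91% of growth.

Capital contributed 0.41 × 1.7 = 0.697 pp.
Share of growth = 0.697 / 3.5 × 100 = 19.9143%.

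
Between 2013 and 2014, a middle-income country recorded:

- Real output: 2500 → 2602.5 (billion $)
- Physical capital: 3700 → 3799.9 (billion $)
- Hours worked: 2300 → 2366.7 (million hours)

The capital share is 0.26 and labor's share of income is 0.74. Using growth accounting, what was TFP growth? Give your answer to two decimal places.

Real output growth = (2602.5 − 2500) / 2500 = 4.1%.
Physical capital growth = (3799.9 − 3700) / 3700 = 2.7%.
Hours worked growth = (2366.7 − 2300) / 2300 = 2.9%.
Labor's share = 1 − 0.26 = 0.74.
Physical capital: 0.26 × 2.7 = 0.702 pp.
Hours worked: 0.74 × 2.9 = 2.146 pp.
TFP growth = 4.1 − 2.848 = 1.252%.

TFP growth was 1.25%.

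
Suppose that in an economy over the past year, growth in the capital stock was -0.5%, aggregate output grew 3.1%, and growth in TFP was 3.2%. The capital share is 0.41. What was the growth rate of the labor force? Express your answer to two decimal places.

Labor's share = 1 − 0.41 = 0.59.
gY = gA + 0.41×(-0.5) + 0.59×g.
0.59×g = 3.1 − 3.2 + 0.205 = 0.105.
g = 0.105 / 0.59 = 0.178%.

The labor force growth was 0.18%.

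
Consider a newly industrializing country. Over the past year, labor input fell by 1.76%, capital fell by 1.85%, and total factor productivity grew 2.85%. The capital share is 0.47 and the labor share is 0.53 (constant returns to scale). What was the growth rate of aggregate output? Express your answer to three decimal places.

Labor's share = 1 − 0.47 = 0.53.
Capital: 0.47 × (-1.85) = -0.8695 pp.
Labor input: 0.53 × (-1.76) = -0.9328 pp.
Output growth = 2.85 + (-1.8023) = 1.0477%.

1.048%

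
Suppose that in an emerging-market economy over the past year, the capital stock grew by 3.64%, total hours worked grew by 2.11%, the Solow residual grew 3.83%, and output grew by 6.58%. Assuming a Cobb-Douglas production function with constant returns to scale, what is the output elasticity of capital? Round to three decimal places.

α = 0.418

gY = gA + α·gK + (1−α)·gL, so gY − gA − gL = α(gK − gL).
6.58 − 3.83 − 2.11 = α × (3.64 − 2.11).
0.64 = 1.53 α, so α = 0.4183.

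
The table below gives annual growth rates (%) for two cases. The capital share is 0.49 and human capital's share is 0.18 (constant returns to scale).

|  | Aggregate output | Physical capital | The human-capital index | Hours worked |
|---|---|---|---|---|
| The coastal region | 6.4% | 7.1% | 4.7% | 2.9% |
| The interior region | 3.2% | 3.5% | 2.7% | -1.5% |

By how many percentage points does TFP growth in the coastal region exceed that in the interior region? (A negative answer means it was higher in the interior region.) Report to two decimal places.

Labor's share = 1 − 0.49 − 0.18 = 0.33.
The coastal region: TFP = 6.4 − 3.479 − 0.846 − 0.957 = 1.118%.
The interior region: TFP = 3.2 − 1.715 − 0.486 + 0.495 = 1.494%.
Difference = 1.118 − (1.494) = -0.376 pp.

-0.38 percentage points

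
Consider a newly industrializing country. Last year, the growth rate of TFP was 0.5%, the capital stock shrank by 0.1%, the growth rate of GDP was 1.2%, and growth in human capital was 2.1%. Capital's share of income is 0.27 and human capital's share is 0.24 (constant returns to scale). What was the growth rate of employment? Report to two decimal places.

Labor's share = 1 − 0.27 − 0.24 = 0.49.
gY = gA + 0.27×(-0.1) + 0.24×2.1 + 0.49×g.
0.49×g = 1.2 − 0.5 − 0.477 = 0.223.
g = 0.223 / 0.49 = 0.4551%.

0.46%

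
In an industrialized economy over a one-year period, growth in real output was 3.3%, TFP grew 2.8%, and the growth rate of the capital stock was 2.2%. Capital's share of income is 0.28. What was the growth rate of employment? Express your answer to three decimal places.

-0.161%

Labor's share = 1 − 0.28 = 0.72.
gY = gA + 0.28×2.2 + 0.72×g.
0.72×g = 3.3 − 2.8 − 0.616 = -0.116.
g = -0.116 / 0.72 = -0.16111%.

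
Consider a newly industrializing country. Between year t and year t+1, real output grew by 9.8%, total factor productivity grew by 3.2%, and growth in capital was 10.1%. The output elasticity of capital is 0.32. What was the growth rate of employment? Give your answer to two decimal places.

Labor's share = 1 − 0.32 = 0.68.
gY = gA + 0.32×10.1 + 0.68×g.
0.68×g = 9.8 − 3.2 − 3.232 = 3.368.
g = 3.368 / 0.68 = 4.9529%.

4.95%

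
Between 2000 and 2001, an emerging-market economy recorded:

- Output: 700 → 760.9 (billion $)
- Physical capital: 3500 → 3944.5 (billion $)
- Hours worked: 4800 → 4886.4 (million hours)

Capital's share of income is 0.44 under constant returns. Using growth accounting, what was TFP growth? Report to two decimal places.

TFP grew 2.10%.

Output growth = (760.9 − 700) / 700 = 8.7%.
Physical capital growth = (3944.5 − 3500) / 3500 = 12.7%.
Hours worked growth = (4886.4 − 4800) / 4800 = 1.8%.
Labor's share = 1 − 0.44 = 0.56.
Physical capital: 0.44 × 12.7 = 5.588 pp.
Hours worked: 0.56 × 1.8 = 1.008 pp.
TFP growth = 8.7 − 6.596 = 2.104%.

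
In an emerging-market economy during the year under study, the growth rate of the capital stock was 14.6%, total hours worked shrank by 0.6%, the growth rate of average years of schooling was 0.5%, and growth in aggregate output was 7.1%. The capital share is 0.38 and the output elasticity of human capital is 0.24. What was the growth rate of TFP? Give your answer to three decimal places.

Labor's share = 1 − 0.38 − 0.24 = 0.38.
The capital stock: 0.38 × 14.6 = 5.548 pp.
Average years of schooling: 0.24 × 0.5 = 0.12 pp.
Total hours worked: 0.38 × (-0.6) = -0.228 pp.
TFP growth = 7.1 − 5.44 = 1.66%.

1.660%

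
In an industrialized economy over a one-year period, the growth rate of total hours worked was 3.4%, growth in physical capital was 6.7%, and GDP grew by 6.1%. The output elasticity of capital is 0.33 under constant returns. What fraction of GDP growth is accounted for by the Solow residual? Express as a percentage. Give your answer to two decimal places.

26.41%

Labor's share = 1 − 0.33 = 0.67.
Physical capital: 0.33 × 6.7 = 2.211 pp.
Total hours worked: 0.67 × 3.4 = 2.278 pp.
TFP growth = 6.1 − 4.489 = 1.611%.
TFP share of growth = 1.611 / 6.1 × 100 = 26.4098%.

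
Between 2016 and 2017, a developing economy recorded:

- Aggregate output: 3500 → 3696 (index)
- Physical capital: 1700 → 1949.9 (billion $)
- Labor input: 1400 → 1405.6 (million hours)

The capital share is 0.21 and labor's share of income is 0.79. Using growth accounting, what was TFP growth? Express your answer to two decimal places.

2.20%

Aggregate output growth = (3696 − 3500) / 3500 = 5.6%.
Physical capital growth = (1949.9 − 1700) / 1700 = 14.7%.
Labor input growth = (1405.6 − 1400) / 1400 = 0.4%.
Labor's share = 1 − 0.21 = 0.79.
Physical capital: 0.21 × 14.7 = 3.087 pp.
Labor input: 0.79 × 0.4 = 0.316 pp.
TFP growth = 5.6 − 3.403 = 2.197%.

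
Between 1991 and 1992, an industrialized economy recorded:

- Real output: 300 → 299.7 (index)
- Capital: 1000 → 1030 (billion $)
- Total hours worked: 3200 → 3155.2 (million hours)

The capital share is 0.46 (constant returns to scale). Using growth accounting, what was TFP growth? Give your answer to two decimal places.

-0.72%

Real output growth = (299.7 − 300) / 300 = -0.1%.
Capital growth = (1030 − 1000) / 1000 = 3%.
Total hours worked growth = (3155.2 − 3200) / 3200 = -1.4%.
Labor's share = 1 − 0.46 = 0.54.
Capital: 0.46 × 3 = 1.38 pp.
Total hours worked: 0.54 × (-1.4) = -0.756 pp.
TFP growth = -0.1 − 0.624 = -0.724%.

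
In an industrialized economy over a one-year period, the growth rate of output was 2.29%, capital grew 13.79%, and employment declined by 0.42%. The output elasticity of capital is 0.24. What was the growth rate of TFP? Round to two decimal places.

Labor's share = 1 − 0.24 = 0.76.
Capital: 0.24 × 13.79 = 3.3096 pp.
Employment: 0.76 × (-0.42) = -0.3192 pp.
TFP growth = 2.29 − 2.9904 = -0.7004%.

-0.70%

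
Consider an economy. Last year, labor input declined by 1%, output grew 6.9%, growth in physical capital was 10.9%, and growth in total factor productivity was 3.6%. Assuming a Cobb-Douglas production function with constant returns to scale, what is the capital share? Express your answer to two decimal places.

gY = gA + α·gK + (1−α)·gL, so gY − gA − gL = α(gK − gL).
6.9 − 3.6 + 1 = α × (10.9 − (-1)).
4.3 = 11.9 α, so α = 0.3613.

0.36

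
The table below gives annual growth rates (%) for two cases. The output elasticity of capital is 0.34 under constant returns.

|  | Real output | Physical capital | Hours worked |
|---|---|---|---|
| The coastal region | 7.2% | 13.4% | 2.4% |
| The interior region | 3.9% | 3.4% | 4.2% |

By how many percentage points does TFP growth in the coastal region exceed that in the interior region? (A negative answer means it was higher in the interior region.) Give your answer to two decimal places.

1.09 percentage points

Labor's share = 1 − 0.34 = 0.66.
The coastal region: TFP = 7.2 − 4.556 − 1.584 = 1.06%.
The interior region: TFP = 3.9 − 1.156 − 2.772 = -0.028%.
Difference = 1.06 − (-0.028) = 1.088 pp.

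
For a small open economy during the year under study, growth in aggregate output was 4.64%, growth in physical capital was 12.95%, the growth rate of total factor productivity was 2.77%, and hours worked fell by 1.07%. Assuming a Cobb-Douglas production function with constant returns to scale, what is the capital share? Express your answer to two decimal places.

The capital share is 0.21.

gY = gA + α·gK + (1−α)·gL, so gY − gA − gL = α(gK − gL).
4.64 − 2.77 + 1.07 = α × (12.95 − (-1.07)).
2.94 = 14.02 α, so α = 0.2097.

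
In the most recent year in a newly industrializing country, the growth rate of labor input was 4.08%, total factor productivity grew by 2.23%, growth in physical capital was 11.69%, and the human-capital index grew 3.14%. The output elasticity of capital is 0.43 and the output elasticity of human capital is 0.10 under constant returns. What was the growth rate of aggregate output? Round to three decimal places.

9.488%

Labor's share = 1 − 0.43 − 0.1 = 0.47.
Physical capital: 0.43 × 11.69 = 5.0267 pp.
The human-capital index: 0.1 × 3.14 = 0.314 pp.
Labor input: 0.47 × 4.08 = 1.9176 pp.
Output growth = 2.23 + 7.2583 = 9.4883%.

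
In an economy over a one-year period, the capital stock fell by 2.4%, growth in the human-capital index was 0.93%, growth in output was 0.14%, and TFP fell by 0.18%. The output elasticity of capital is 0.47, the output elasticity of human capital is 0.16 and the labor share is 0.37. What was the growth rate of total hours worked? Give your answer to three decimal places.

Total hours worked growth was 3.511%.

Labor's share = 1 − 0.47 − 0.16 = 0.37.
gY = gA + 0.47×(-2.4) + 0.16×0.93 + 0.37×g.
0.37×g = 0.14 + 0.18 + 0.9792 = 1.2992.
g = 1.2992 / 0.37 = 3.51135%.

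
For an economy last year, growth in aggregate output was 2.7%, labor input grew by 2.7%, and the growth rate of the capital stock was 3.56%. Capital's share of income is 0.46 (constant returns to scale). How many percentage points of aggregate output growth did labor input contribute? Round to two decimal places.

1.46

Labor's share = 1 − 0.46 = 0.54.
Contribution = share × growth = 0.54 × 2.7 = 1.458 pp.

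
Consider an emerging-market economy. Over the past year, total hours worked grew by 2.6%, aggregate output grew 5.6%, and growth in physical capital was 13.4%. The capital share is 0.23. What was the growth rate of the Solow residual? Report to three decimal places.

Labor's share = 1 − 0.23 = 0.77.
Physical capital: 0.23 × 13.4 = 3.082 pp.
Total hours worked: 0.77 × 2.6 = 2.002 pp.
TFP growth = 5.6 − 5.084 = 0.516%.

0.516%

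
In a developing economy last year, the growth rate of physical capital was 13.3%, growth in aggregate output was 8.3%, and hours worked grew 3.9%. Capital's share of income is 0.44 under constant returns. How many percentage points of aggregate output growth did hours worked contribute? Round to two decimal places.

2.18 pp

Labor's share = 1 − 0.44 = 0.56.
Contribution = share × growth = 0.56 × 3.9 = 2.184 pp.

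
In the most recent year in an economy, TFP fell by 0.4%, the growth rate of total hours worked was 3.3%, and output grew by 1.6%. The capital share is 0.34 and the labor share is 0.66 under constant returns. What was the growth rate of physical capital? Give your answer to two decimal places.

-0.52%

Labor's share = 1 − 0.34 = 0.66.
gY = gA + 0.66×3.3 + 0.34×g.
0.34×g = 1.6 + 0.4 − 2.178 = -0.178.
g = -0.178 / 0.34 = -0.5235%.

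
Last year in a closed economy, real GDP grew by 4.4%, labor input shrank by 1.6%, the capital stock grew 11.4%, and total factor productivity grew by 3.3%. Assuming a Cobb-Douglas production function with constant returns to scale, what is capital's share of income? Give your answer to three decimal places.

gY = gA + α·gK + (1−α)·gL, so gY − gA − gL = α(gK − gL).
4.4 − 3.3 + 1.6 = α × (11.4 − (-1.6)).
2.7 = 13 α, so α = 0.20769.

α = 0.208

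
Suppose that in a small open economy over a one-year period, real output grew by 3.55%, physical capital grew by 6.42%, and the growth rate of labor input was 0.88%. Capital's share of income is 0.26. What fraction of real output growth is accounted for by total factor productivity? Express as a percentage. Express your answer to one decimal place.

34.6%

Labor's share = 1 − 0.26 = 0.74.
Physical capital: 0.26 × 6.42 = 1.6692 pp.
Labor input: 0.74 × 0.88 = 0.6512 pp.
TFP growth = 3.55 − 2.3204 = 1.2296%.
TFP share of growth = 1.2296 / 3.55 × 100 = 34.637%.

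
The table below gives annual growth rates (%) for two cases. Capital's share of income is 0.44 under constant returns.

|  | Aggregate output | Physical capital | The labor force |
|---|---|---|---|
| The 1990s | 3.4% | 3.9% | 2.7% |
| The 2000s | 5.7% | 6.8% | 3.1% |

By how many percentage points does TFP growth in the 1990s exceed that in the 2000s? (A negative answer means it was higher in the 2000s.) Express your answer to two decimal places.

Labor's share = 1 − 0.44 = 0.56.
The 1990s: TFP = 3.4 − 1.716 − 1.512 = 0.172%.
The 2000s: TFP = 5.7 − 2.992 − 1.736 = 0.972%.
Difference = 0.172 − (0.972) = -0.8 pp.

-0.80 percentage points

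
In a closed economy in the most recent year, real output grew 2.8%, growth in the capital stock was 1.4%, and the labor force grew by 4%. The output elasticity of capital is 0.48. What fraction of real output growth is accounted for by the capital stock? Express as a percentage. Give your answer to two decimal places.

The capital stock contributed 0.48 × 1.4 = 0.672 pp.
Share of growth = 0.672 / 2.8 × 100 = 24%.

The capital stock accounted for 24.00% of growth.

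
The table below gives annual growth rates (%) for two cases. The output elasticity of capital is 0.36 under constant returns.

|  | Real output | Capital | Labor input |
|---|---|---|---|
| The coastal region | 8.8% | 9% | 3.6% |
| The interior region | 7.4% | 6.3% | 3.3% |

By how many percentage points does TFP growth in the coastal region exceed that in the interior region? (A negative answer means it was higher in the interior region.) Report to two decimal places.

Labor's share = 1 − 0.36 = 0.64.
The coastal region: TFP = 8.8 − 3.24 − 2.304 = 3.256%.
The interior region: TFP = 7.4 − 2.268 − 2.112 = 3.02%.
Difference = 3.256 − (3.02) = 0.236 pp.

0.24 percentage points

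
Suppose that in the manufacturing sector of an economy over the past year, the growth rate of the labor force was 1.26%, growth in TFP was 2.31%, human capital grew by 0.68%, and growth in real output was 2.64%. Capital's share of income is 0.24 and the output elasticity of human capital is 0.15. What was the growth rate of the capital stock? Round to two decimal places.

Labor's share = 1 − 0.24 − 0.15 = 0.61.
gY = gA + 0.15×0.68 + 0.61×1.26 + 0.24×g.
0.24×g = 2.64 − 2.31 − 0.8706 = -0.5406.
g = -0.5406 / 0.24 = -2.2525%.

-2.25%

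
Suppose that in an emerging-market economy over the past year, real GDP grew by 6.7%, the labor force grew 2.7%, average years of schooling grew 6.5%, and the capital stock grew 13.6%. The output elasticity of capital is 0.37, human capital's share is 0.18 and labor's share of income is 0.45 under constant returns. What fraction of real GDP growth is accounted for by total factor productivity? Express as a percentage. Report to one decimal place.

Total factor productivity accounted for -10.7% of growth.

Labor's share = 1 − 0.37 − 0.18 = 0.45.
The capital stock: 0.37 × 13.6 = 5.032 pp.
Average years of schooling: 0.18 × 6.5 = 1.17 pp.
The labor force: 0.45 × 2.7 = 1.215 pp.
TFP growth = 6.7 − 7.417 = -0.717%.
TFP share of growth = -0.717 / 6.7 × 100 = -10.701%.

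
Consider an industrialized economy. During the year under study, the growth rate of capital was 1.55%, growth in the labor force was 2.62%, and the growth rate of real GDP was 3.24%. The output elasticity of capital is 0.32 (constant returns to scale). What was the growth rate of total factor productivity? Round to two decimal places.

0.96%

Labor's share = 1 − 0.32 = 0.68.
Capital: 0.32 × 1.55 = 0.496 pp.
The labor force: 0.68 × 2.62 = 1.7816 pp.
TFP growth = 3.24 − 2.2776 = 0.9624%.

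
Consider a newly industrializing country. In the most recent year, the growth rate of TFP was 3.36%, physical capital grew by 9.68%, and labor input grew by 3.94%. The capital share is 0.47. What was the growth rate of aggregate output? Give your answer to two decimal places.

10.00%

Labor's share = 1 − 0.47 = 0.53.
Physical capital: 0.47 × 9.68 = 4.5496 pp.
Labor input: 0.53 × 3.94 = 2.0882 pp.
Output growth = 3.36 + 6.6378 = 9.9978%.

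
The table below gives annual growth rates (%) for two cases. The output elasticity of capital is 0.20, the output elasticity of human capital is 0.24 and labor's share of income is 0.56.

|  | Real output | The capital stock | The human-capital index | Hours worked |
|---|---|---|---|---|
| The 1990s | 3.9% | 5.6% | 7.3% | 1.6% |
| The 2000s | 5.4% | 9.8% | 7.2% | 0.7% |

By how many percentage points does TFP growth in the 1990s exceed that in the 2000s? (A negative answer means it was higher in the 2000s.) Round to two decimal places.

-1.19 percentage points

Labor's share = 1 − 0.2 − 0.24 = 0.56.
The 1990s: TFP = 3.9 − 1.12 − 1.752 − 0.896 = 0.132%.
The 2000s: TFP = 5.4 − 1.96 − 1.728 − 0.392 = 1.32%.
Difference = 0.132 − (1.32) = -1.188 pp.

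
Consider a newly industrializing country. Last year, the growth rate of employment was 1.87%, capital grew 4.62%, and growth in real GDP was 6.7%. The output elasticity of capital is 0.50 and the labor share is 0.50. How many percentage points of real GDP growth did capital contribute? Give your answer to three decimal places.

2.310 pp

Contribution = share × growth = 0.5 × 4.62 = 2.31 pp.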